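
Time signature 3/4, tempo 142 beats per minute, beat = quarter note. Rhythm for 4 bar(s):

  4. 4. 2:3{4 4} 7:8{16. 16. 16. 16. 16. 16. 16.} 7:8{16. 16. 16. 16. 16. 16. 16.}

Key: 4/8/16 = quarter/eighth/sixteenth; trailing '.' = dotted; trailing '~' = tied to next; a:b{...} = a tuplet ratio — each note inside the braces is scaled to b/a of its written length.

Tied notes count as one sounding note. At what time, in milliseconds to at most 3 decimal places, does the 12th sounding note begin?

1. 0.0ms @ 0 + 633.803ms (3/2)
2. 633.803ms @ 3/2 + 633.803ms (3/2)
3. 1267.606ms @ 3 + 633.803ms (3/2)
4. 1901.408ms @ 9/2 + 633.803ms (3/2)
5. 2535.211ms @ 6 + 181.087ms (3/7)
6. 2716.298ms @ 45/7 + 181.087ms (3/7)
7. 2897.384ms @ 48/7 + 181.087ms (3/7)
8. 3078.471ms @ 51/7 + 181.087ms (3/7)
9. 3259.557ms @ 54/7 + 181.087ms (3/7)
10. 3440.644ms @ 57/7 + 181.087ms (3/7)
11. 3621.73ms @ 60/7 + 181.087ms (3/7)
12. 3802.817ms @ 9 + 181.087ms (3/7)
13. 3983.903ms @ 66/7 + 181.087ms (3/7)
14. 4164.99ms @ 69/7 + 181.087ms (3/7)
15. 4346.076ms @ 72/7 + 181.087ms (3/7)
16. 4527.163ms @ 75/7 + 181.087ms (3/7)
17. 4708.249ms @ 78/7 + 181.087ms (3/7)
18. 4889.336ms @ 81/7 + 181.087ms (3/7)

note 12 onset = 9b = 3802.817ms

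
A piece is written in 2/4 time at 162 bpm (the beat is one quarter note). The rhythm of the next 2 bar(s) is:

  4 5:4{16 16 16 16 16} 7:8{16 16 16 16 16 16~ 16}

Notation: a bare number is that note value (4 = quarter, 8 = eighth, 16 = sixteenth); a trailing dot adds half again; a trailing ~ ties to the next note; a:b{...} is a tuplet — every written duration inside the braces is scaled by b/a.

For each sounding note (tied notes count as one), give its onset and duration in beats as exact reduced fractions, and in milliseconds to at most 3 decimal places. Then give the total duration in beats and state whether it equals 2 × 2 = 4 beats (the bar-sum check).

1) 0.0ms=0b +370.37ms=1b
2) 370.37ms=1b +74.074ms=1/5b
3) 444.444ms=6/5b +74.074ms=1/5b
4) 518.519ms=7/5b +74.074ms=1/5b
5) 592.593ms=8/5b +74.074ms=1/5b
6) 666.667ms=9/5b +74.074ms=1/5b
7) 740.741ms=2b +105.82ms=2/7b
8) 846.561ms=16/7b +105.82ms=2/7b
9) 952.381ms=18/7b +105.82ms=2/7b
10) 1058.201ms=20/7b +105.82ms=2/7b
11) 1164.021ms=22/7b +105.82ms=2/7b
12) 1269.841ms=24/7b +211.64ms=4/7b
Σ=4b of 4 (162bpm 2/4) — PASS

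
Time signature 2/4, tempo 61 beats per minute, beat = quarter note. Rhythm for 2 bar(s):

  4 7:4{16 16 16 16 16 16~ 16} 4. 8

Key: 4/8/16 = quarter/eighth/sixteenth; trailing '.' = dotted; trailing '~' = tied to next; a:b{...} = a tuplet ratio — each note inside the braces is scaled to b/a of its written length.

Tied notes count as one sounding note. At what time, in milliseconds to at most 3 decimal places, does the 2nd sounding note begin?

1. 0.0ms @ 0 + 983.607ms (1)
2. 983.607ms @ 1 + 140.515ms (1/7)
3. 1124.122ms @ 8/7 + 140.515ms (1/7)
4. 1264.637ms @ 9/7 + 140.515ms (1/7)
5. 1405.152ms @ 10/7 + 140.515ms (1/7)
6. 1545.667ms @ 11/7 + 140.515ms (1/7)
7. 1686.183ms @ 12/7 + 281.03ms (2/7)
8. 1967.213ms @ 2 + 1475.41ms (3/2)
9. 3442.623ms @ 7/2 + 491.803ms (1/2)

note 2 onset = 1b = 983.607ms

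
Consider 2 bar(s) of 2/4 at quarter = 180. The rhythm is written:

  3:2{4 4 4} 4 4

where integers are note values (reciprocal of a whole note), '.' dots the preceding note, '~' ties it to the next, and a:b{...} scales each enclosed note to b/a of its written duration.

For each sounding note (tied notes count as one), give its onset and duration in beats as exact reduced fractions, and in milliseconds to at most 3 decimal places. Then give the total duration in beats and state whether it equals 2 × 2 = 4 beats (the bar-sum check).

1) 0.0ms=0b +222.222ms=2/3b
2) 222.222ms=2/3b +222.222ms=2/3b
3) 444.444ms=4/3b +222.222ms=2/3b
4) 666.667ms=2b +333.333ms=1b
5) 1000.0ms=3b +333.333ms=1b
Σ=4b of 4 (180bpm 2/4) — PASS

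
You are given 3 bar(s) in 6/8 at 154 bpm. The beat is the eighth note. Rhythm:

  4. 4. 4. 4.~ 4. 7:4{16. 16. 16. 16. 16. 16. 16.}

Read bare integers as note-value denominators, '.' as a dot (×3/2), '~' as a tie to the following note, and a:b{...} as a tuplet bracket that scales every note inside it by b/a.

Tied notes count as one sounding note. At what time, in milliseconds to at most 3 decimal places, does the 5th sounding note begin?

note 5 onset = 15b = 5844.156ms

1. 0.0ms @ 0 + 1168.831ms (3)
2. 1168.831ms @ 3 + 1168.831ms (3)
3. 2337.662ms @ 6 + 1168.831ms (3)
4. 3506.494ms @ 9 + 2337.662ms (6)
5. 5844.156ms @ 15 + 166.976ms (3/7)
6. 6011.132ms @ 108/7 + 166.976ms (3/7)
7. 6178.108ms @ 111/7 + 166.976ms (3/7)
8. 6345.083ms @ 114/7 + 166.976ms (3/7)
9. 6512.059ms @ 117/7 + 166.976ms (3/7)
10. 6679.035ms @ 120/7 + 166.976ms (3/7)
11. 6846.011ms @ 123/7 + 166.976ms (3/7)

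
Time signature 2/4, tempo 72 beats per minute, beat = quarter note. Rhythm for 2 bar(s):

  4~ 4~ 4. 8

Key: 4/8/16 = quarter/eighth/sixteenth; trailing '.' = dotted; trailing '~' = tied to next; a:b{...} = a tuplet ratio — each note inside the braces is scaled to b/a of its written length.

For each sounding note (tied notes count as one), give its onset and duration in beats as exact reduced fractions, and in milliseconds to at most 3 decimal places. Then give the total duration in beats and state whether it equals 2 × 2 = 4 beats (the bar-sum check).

1) 0.0ms=0b +2916.667ms=7/2b
2) 2916.667ms=7/2b +416.667ms=1/2b
Σ=4b of 4 (72bpm 2/4) — PASS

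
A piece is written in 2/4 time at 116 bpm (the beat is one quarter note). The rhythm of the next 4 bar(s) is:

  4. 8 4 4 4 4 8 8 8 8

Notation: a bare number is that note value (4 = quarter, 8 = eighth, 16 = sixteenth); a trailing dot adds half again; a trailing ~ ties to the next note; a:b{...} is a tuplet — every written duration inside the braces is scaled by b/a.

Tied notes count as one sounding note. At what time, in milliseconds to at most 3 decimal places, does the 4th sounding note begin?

1. 0.0ms @ 0 + 775.862ms (3/2)
2. 775.862ms @ 3/2 + 258.621ms (1/2)
3. 1034.483ms @ 2 + 517.241ms (1)
4. 1551.724ms @ 3 + 517.241ms (1)
5. 2068.966ms @ 4 + 517.241ms (1)
6. 2586.207ms @ 5 + 517.241ms (1)
7. 3103.448ms @ 6 + 258.621ms (1/2)
8. 3362.069ms @ 13/2 + 258.621ms (1/2)
9. 3620.69ms @ 7 + 258.621ms (1/2)
10. 3879.31ms @ 15/2 + 258.621ms (1/2)

note 4 onset = 3b = 1551.724ms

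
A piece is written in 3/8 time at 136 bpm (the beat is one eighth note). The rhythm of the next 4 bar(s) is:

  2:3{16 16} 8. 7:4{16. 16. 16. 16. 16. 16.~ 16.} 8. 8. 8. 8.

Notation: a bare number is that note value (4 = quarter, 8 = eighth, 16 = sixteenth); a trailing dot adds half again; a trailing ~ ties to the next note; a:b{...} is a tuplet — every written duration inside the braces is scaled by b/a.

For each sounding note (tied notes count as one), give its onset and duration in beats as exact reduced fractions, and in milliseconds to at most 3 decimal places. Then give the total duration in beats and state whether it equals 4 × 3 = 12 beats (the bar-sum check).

1) 0.0ms=0b +330.882ms=3/4b
2) 330.882ms=3/4b +330.882ms=3/4b
3) 661.765ms=3/2b +661.765ms=3/2b
4) 1323.529ms=3b +189.076ms=3/7b
5) 1512.605ms=24/7b +189.076ms=3/7b
6) 1701.681ms=27/7b +189.076ms=3/7b
7) 1890.756ms=30/7b +189.076ms=3/7b
8) 2079.832ms=33/7b +189.076ms=3/7b
9) 2268.908ms=36/7b +378.151ms=6/7b
10) 2647.059ms=6b +661.765ms=3/2b
11) 3308.824ms=15/2b +661.765ms=3/2b
12) 3970.588ms=9b +661.765ms=3/2b
13) 4632.353ms=21/2b +661.765ms=3/2b
Σ=12b of 12 (136bpm 3/8) — PASS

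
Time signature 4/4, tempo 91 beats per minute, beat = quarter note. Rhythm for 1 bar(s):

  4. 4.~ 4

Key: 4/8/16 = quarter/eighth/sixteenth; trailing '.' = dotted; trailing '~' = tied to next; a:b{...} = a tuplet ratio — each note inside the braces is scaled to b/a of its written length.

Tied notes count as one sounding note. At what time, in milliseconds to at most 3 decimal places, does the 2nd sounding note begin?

1. 0.0ms @ 0 + 989.011ms (3/2)
2. 989.011ms @ 3/2 + 1648.352ms (5/2)

note 2 onset = 3/2b = 989.011ms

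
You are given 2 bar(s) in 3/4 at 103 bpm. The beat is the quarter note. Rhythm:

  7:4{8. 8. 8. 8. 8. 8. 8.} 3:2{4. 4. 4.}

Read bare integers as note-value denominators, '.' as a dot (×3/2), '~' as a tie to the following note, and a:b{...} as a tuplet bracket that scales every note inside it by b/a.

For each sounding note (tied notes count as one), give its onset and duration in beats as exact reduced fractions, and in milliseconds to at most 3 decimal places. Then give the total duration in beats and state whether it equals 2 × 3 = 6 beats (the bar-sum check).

1) 0.0ms=0b +249.653ms=3/7b
2) 249.653ms=3/7b +249.653ms=3/7b
3) 499.307ms=6/7b +249.653ms=3/7b
4) 748.96ms=9/7b +249.653ms=3/7b
5) 998.613ms=12/7b +249.653ms=3/7b
6) 1248.266ms=15/7b +249.653ms=3/7b
7) 1497.92ms=18/7b +249.653ms=3/7b
8) 1747.573ms=3b +582.524ms=1b
9) 2330.097ms=4b +582.524ms=1b
10) 2912.621ms=5b +582.524ms=1b
Σ=6b of 6 (103bpm 3/4) — PASS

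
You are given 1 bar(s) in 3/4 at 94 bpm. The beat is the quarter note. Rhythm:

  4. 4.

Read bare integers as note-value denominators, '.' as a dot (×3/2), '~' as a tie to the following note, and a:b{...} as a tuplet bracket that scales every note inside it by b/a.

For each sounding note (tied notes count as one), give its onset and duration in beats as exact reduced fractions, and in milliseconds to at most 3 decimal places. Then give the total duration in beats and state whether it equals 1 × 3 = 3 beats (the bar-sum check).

1) 0.0ms=0b +957.447ms=3/2b
2) 957.447ms=3/2b +957.447ms=3/2b
Σ=3b of 3 (94bpm 3/4) — PASS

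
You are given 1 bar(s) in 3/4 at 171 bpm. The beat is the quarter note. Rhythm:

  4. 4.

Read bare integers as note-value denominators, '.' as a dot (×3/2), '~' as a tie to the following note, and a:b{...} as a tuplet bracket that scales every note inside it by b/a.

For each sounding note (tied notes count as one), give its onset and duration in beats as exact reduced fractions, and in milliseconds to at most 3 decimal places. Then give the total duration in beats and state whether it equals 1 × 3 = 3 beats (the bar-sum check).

1) 0.0ms=0b +526.316ms=3/2b
2) 526.316ms=3/2b +526.316ms=3/2b
Σ=3b of 3 (171bpm 3/4) — PASS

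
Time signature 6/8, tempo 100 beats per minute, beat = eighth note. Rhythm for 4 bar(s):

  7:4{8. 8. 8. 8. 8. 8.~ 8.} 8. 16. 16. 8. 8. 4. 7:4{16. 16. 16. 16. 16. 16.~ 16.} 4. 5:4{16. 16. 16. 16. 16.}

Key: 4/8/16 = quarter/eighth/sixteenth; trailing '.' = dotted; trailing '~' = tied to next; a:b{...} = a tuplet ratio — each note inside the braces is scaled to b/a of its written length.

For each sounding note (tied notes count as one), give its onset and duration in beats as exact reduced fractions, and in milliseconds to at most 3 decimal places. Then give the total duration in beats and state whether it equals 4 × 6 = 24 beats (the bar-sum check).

1) 0.0ms=0b +514.286ms=6/7b
2) 514.286ms=6/7b +514.286ms=6/7b
3) 1028.571ms=12/7b +514.286ms=6/7b
4) 1542.857ms=18/7b +514.286ms=6/7b
5) 2057.143ms=24/7b +514.286ms=6/7b
6) 2571.429ms=30/7b +1028.571ms=12/7b
7) 3600.0ms=6b +900.0ms=3/2b
8) 4500.0ms=15/2b +450.0ms=3/4b
9) 4950.0ms=33/4b +450.0ms=3/4b
10) 5400.0ms=9b +900.0ms=3/2b
11) 6300.0ms=21/2b +900.0ms=3/2b
12) 7200.0ms=12b +1800.0ms=3b
13) 9000.0ms=15b +257.143ms=3/7b
14) 9257.143ms=108/7b +257.143ms=3/7b
15) 9514.286ms=111/7b +257.143ms=3/7b
16) 9771.429ms=114/7b +257.143ms=3/7b
17) 10028.571ms=117/7b +257.143ms=3/7b
18) 10285.714ms=120/7b +514.286ms=6/7b
19) 10800.0ms=18b +1800.0ms=3b
20) 12600.0ms=21b +360.0ms=3/5b
21) 12960.0ms=108/5b +360.0ms=3/5b
22) 13320.0ms=111/5b +360.0ms=3/5b
23) 13680.0ms=114/5b +360.0ms=3/5b
24) 14040.0ms=117/5b +360.0ms=3/5b
Σ=24b of 24 (100bpm 6/8) — PASS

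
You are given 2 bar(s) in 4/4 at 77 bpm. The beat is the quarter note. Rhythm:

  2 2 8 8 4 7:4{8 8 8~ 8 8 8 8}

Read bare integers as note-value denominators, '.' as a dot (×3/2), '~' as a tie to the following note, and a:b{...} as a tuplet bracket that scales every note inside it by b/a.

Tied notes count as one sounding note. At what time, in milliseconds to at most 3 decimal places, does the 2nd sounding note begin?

note 2 onset = 2b = 1558.442ms

1. 0.0ms @ 0 + 1558.442ms (2)
2. 1558.442ms @ 2 + 1558.442ms (2)
3. 3116.883ms @ 4 + 389.61ms (1/2)
4. 3506.494ms @ 9/2 + 389.61ms (1/2)
5. 3896.104ms @ 5 + 779.221ms (1)
6. 4675.325ms @ 6 + 222.635ms (2/7)
7. 4897.959ms @ 44/7 + 222.635ms (2/7)
8. 5120.594ms @ 46/7 + 445.269ms (4/7)
9. 5565.863ms @ 50/7 + 222.635ms (2/7)
10. 5788.497ms @ 52/7 + 222.635ms (2/7)
11. 6011.132ms @ 54/7 + 222.635ms (2/7)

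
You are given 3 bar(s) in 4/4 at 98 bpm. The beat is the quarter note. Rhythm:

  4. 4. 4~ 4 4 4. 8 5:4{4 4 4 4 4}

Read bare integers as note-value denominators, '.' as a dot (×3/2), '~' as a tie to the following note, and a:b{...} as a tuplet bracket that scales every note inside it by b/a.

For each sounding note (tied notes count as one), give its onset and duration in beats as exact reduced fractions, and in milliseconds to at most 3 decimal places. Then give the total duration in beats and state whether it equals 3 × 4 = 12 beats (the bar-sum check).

1) 0.0ms=0b +918.367ms=3/2b
2) 918.367ms=3/2b +918.367ms=3/2b
3) 1836.735ms=3b +1224.49ms=2b
4) 3061.224ms=5b +612.245ms=1b
5) 3673.469ms=6b +918.367ms=3/2b
6) 4591.837ms=15/2b +306.122ms=1/2b
7) 4897.959ms=8b +489.796ms=4/5b
8) 5387.755ms=44/5b +489.796ms=4/5b
9) 5877.551ms=48/5b +489.796ms=4/5b
10) 6367.347ms=52/5b +489.796ms=4/5b
11) 6857.143ms=56/5b +489.796ms=4/5b
Σ=12b of 12 (98bpm 4/4) — PASS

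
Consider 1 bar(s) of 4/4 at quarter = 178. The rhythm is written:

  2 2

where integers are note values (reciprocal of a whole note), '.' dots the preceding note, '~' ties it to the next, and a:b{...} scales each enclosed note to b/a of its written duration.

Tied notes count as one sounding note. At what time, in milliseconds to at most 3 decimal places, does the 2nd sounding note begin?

note 2 onset = 2b = 674.157ms

1. 0.0ms @ 0 + 674.157ms (2)
2. 674.157ms @ 2 + 674.157ms (2)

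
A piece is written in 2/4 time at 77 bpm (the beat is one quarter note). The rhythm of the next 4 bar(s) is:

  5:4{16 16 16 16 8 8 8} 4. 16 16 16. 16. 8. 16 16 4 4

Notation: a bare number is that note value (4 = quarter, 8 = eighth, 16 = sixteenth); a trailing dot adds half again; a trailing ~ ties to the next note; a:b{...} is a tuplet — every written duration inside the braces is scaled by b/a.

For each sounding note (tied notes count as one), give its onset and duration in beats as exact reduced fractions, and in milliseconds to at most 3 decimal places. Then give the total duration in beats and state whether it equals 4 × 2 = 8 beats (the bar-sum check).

1) 0.0ms=0b +155.844ms=1/5b
2) 155.844ms=1/5b +155.844ms=1/5b
3) 311.688ms=2/5b +155.844ms=1/5b
4) 467.532ms=3/5b +155.844ms=1/5b
5) 623.377ms=4/5b +311.688ms=2/5b
6) 935.065ms=6/5b +311.688ms=2/5b
7) 1246.753ms=8/5b +311.688ms=2/5b
8) 1558.442ms=2b +1168.831ms=3/2b
9) 2727.273ms=7/2b +194.805ms=1/4b
10) 2922.078ms=15/4b +194.805ms=1/4b
11) 3116.883ms=4b +292.208ms=3/8b
12) 3409.091ms=35/8b +292.208ms=3/8b
13) 3701.299ms=19/4b +584.416ms=3/4b
14) 4285.714ms=11/2b +194.805ms=1/4b
15) 4480.519ms=23/4b +194.805ms=1/4b
16) 4675.325ms=6b +779.221ms=1b
17) 5454.545ms=7b +779.221ms=1b
Σ=8b of 8 (77bpm 2/4) — PASS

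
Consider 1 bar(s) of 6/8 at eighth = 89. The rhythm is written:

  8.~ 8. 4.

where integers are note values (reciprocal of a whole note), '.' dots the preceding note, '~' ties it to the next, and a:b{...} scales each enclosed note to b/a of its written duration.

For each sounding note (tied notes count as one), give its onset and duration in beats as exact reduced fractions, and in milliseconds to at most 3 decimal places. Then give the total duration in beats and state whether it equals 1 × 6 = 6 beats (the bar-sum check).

1) 0.0ms=0b +2022.472ms=3b
2) 2022.472ms=3b +2022.472ms=3b
Σ=6b of 6 (89bpm 6/8) — PASS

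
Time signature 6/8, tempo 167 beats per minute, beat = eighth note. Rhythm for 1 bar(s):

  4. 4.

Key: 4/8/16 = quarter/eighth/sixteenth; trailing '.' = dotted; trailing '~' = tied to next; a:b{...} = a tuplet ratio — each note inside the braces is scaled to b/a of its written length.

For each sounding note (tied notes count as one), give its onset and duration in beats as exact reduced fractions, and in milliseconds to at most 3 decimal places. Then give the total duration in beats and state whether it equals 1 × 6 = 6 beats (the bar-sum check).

1) 0.0ms=0b +1077.844ms=3b
2) 1077.844ms=3b +1077.844ms=3b
Σ=6b of 6 (167bpm 6/8) — PASS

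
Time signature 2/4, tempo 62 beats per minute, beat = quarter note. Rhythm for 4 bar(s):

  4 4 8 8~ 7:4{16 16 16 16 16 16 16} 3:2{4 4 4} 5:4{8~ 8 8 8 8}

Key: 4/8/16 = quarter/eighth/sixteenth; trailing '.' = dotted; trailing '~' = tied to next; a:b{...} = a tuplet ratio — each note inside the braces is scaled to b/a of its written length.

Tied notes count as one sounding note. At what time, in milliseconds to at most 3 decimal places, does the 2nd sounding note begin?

note 2 onset = 1b = 967.742ms

1. 0.0ms @ 0 + 967.742ms (1)
2. 967.742ms @ 1 + 967.742ms (1)
3. 1935.484ms @ 2 + 483.871ms (1/2)
4. 2419.355ms @ 5/2 + 622.12ms (9/14)
5. 3041.475ms @ 22/7 + 138.249ms (1/7)
6. 3179.724ms @ 23/7 + 138.249ms (1/7)
7. 3317.972ms @ 24/7 + 138.249ms (1/7)
8. 3456.221ms @ 25/7 + 138.249ms (1/7)
9. 3594.47ms @ 26/7 + 138.249ms (1/7)
10. 3732.719ms @ 27/7 + 138.249ms (1/7)
11. 3870.968ms @ 4 + 645.161ms (2/3)
12. 4516.129ms @ 14/3 + 645.161ms (2/3)
13. 5161.29ms @ 16/3 + 645.161ms (2/3)
14. 5806.452ms @ 6 + 774.194ms (4/5)
15. 6580.645ms @ 34/5 + 387.097ms (2/5)
16. 6967.742ms @ 36/5 + 387.097ms (2/5)
17. 7354.839ms @ 38/5 + 387.097ms (2/5)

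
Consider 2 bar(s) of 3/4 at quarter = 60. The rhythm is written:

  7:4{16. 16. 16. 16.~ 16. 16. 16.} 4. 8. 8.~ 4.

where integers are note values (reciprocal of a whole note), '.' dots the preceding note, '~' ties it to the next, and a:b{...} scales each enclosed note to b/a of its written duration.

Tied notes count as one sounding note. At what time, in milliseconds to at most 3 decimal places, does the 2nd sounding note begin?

1. 0.0ms @ 0 + 214.286ms (3/14)
2. 214.286ms @ 3/14 + 214.286ms (3/14)
3. 428.571ms @ 3/7 + 214.286ms (3/14)
4. 642.857ms @ 9/14 + 428.571ms (3/7)
5. 1071.429ms @ 15/14 + 214.286ms (3/14)
6. 1285.714ms @ 9/7 + 214.286ms (3/14)
7. 1500.0ms @ 3/2 + 1500.0ms (3/2)
8. 3000.0ms @ 3 + 750.0ms (3/4)
9. 3750.0ms @ 15/4 + 2250.0ms (9/4)

note 2 onset = 3/14b = 214.286ms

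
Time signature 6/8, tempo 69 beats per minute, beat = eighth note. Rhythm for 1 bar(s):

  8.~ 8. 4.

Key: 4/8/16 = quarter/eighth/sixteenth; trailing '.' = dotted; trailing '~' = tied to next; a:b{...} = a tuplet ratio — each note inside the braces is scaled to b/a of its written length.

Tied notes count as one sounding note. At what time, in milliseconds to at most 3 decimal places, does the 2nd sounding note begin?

1. 0.0ms @ 0 + 2608.696ms (3)
2. 2608.696ms @ 3 + 2608.696ms (3)

note 2 onset = 3b = 2608.696ms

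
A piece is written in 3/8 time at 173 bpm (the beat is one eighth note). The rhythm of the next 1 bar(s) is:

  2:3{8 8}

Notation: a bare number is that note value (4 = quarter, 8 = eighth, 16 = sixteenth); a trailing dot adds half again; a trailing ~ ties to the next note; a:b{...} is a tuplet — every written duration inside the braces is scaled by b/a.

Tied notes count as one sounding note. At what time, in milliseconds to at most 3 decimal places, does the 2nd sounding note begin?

note 2 onset = 3/2b = 520.231ms

1. 0.0ms @ 0 + 520.231ms (3/2)
2. 520.231ms @ 3/2 + 520.231ms (3/2)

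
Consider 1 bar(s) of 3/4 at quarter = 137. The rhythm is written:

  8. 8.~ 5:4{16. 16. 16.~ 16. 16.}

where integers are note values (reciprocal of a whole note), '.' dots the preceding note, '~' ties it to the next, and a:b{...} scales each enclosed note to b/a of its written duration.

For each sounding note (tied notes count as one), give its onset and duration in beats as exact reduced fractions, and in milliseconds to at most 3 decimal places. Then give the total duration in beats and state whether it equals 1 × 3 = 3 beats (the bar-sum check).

1) 0.0ms=0b +328.467ms=3/4b
2) 328.467ms=3/4b +459.854ms=21/20b
3) 788.321ms=9/5b +131.387ms=3/10b
4) 919.708ms=21/10b +262.774ms=3/5b
5) 1182.482ms=27/10b +131.387ms=3/10b
Σ=3b of 3 (137bpm 3/4) — PASS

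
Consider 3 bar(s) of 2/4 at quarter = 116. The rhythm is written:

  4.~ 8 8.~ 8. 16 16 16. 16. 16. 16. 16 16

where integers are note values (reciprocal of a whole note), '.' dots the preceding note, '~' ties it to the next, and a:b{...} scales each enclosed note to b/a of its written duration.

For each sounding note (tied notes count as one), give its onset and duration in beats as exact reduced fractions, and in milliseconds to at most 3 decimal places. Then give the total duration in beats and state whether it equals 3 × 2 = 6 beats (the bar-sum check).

1) 0.0ms=0b +1034.483ms=2b
2) 1034.483ms=2b +775.862ms=3/2b
3) 1810.345ms=7/2b +129.31ms=1/4b
4) 1939.655ms=15/4b +129.31ms=1/4b
5) 2068.966ms=4b +193.966ms=3/8b
6) 2262.931ms=35/8b +193.966ms=3/8b
7) 2456.897ms=19/4b +193.966ms=3/8b
8) 2650.862ms=41/8b +193.966ms=3/8b
9) 2844.828ms=11/2b +129.31ms=1/4b
10) 2974.138ms=23/4b +129.31ms=1/4b
Σ=6b of 6 (116bpm 2/4) — PASS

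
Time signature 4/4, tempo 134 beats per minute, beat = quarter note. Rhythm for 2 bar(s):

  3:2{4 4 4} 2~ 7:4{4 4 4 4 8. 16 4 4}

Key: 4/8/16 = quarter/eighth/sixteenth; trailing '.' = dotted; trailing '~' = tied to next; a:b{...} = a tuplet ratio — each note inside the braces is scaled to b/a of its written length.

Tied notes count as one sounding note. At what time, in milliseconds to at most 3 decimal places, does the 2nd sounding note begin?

1. 0.0ms @ 0 + 298.507ms (2/3)
2. 298.507ms @ 2/3 + 298.507ms (2/3)
3. 597.015ms @ 4/3 + 298.507ms (2/3)
4. 895.522ms @ 2 + 1151.386ms (18/7)
5. 2046.908ms @ 32/7 + 255.864ms (4/7)
6. 2302.772ms @ 36/7 + 255.864ms (4/7)
7. 2558.635ms @ 40/7 + 255.864ms (4/7)
8. 2814.499ms @ 44/7 + 191.898ms (3/7)
9. 3006.397ms @ 47/7 + 63.966ms (1/7)
10. 3070.362ms @ 48/7 + 255.864ms (4/7)
11. 3326.226ms @ 52/7 + 255.864ms (4/7)

note 2 onset = 2/3b = 298.507ms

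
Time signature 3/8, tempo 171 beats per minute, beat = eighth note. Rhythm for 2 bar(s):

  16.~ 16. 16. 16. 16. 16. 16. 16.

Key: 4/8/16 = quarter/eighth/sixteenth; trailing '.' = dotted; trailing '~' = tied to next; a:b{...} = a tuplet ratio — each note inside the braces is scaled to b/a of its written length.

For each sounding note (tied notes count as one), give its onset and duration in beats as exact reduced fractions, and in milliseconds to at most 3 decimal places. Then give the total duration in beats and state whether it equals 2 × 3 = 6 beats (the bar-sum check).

1) 0.0ms=0b +526.316ms=3/2b
2) 526.316ms=3/2b +263.158ms=3/4b
3) 789.474ms=9/4b +263.158ms=3/4b
4) 1052.632ms=3b +263.158ms=3/4b
5) 1315.789ms=15/4b +263.158ms=3/4b
6) 1578.947ms=9/2b +263.158ms=3/4b
7) 1842.105ms=21/4b +263.158ms=3/4b
Σ=6b of 6 (171bpm 3/8) — PASS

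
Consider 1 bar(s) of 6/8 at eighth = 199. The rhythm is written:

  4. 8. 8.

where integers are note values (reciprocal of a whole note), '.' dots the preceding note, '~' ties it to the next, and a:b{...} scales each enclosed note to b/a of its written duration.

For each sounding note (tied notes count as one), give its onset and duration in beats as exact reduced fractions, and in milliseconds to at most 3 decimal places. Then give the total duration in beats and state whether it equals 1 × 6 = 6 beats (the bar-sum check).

1) 0.0ms=0b +904.523ms=3b
2) 904.523ms=3b +452.261ms=3/2b
3) 1356.784ms=9/2b +452.261ms=3/2b
Σ=6b of 6 (199bpm 6/8) — PASS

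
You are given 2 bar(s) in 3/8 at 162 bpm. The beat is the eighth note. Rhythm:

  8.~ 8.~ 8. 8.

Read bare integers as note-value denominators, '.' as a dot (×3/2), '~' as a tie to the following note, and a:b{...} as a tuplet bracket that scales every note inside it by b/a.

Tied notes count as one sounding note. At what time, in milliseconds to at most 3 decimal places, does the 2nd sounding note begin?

note 2 onset = 9/2b = 1666.667ms

1. 0.0ms @ 0 + 1666.667ms (9/2)
2. 1666.667ms @ 9/2 + 555.556ms (3/2)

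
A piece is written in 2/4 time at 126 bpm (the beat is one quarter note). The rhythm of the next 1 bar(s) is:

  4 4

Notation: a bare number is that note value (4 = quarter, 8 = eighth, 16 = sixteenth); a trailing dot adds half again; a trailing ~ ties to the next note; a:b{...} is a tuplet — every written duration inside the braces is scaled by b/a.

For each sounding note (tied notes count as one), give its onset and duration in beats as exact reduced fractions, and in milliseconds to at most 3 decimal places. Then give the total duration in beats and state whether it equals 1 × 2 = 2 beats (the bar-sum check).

1) 0.0ms=0b +476.19ms=1b
2) 476.19ms=1b +476.19ms=1b
Σ=2b of 2 (126bpm 2/4) — PASS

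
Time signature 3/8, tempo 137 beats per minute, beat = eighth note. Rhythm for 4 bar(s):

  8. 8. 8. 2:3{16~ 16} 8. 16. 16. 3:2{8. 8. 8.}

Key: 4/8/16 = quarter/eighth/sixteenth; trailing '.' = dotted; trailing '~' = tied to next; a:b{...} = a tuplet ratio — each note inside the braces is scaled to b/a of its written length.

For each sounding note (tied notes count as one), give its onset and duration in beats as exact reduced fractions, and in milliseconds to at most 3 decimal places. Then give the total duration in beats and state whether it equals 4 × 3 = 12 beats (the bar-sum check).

1) 0.0ms=0b +656.934ms=3/2b
2) 656.934ms=3/2b +656.934ms=3/2b
3) 1313.869ms=3b +656.934ms=3/2b
4) 1970.803ms=9/2b +656.934ms=3/2b
5) 2627.737ms=6b +656.934ms=3/2b
6) 3284.672ms=15/2b +328.467ms=3/4b
7) 3613.139ms=33/4b +328.467ms=3/4b
8) 3941.606ms=9b +437.956ms=1b
9) 4379.562ms=10b +437.956ms=1b
10) 4817.518ms=11b +437.956ms=1b
Σ=12b of 12 (137bpm 3/8) — PASS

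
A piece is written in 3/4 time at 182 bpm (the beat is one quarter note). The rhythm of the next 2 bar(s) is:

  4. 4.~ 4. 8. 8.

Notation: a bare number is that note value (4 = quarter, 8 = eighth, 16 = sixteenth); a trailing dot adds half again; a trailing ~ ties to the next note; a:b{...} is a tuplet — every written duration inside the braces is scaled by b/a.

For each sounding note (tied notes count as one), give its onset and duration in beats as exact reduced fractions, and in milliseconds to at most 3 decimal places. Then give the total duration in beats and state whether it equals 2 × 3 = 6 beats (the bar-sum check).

1) 0.0ms=0b +494.505ms=3/2b
2) 494.505ms=3/2b +989.011ms=3b
3) 1483.516ms=9/2b +247.253ms=3/4b
4) 1730.769ms=21/4b +247.253ms=3/4b
Σ=6b of 6 (182bpm 3/4) — PASS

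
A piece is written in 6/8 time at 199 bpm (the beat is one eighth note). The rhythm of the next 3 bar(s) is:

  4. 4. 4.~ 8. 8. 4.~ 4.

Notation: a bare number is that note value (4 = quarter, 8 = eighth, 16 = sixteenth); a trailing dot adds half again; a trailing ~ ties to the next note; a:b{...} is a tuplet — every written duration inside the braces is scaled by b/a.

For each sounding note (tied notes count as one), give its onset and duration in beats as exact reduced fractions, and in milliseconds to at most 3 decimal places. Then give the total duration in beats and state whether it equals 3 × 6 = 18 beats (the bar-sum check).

1) 0.0ms=0b +904.523ms=3b
2) 904.523ms=3b +904.523ms=3b
3) 1809.045ms=6b +1356.784ms=9/2b
4) 3165.829ms=21/2b +452.261ms=3/2b
5) 3618.09ms=12b +1809.045ms=6b
Σ=18b of 18 (199bpm 6/8) — PASS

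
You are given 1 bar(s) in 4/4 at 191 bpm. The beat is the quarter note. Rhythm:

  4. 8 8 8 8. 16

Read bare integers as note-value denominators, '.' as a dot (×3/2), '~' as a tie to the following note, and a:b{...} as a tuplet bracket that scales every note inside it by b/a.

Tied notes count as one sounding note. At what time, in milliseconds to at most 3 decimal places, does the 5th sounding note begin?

note 5 onset = 3b = 942.408ms

1. 0.0ms @ 0 + 471.204ms (3/2)
2. 471.204ms @ 3/2 + 157.068ms (1/2)
3. 628.272ms @ 2 + 157.068ms (1/2)
4. 785.34ms @ 5/2 + 157.068ms (1/2)
5. 942.408ms @ 3 + 235.602ms (3/4)
6. 1178.01ms @ 15/4 + 78.534ms (1/4)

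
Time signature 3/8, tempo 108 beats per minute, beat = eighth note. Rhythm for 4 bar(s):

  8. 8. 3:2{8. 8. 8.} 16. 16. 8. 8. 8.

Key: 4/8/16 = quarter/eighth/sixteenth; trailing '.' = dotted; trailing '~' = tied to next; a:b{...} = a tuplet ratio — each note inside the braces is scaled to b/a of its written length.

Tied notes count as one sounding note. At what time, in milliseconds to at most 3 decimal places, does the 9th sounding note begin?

note 9 onset = 9b = 5000.0ms

1. 0.0ms @ 0 + 833.333ms (3/2)
2. 833.333ms @ 3/2 + 833.333ms (3/2)
3. 1666.667ms @ 3 + 555.556ms (1)
4. 2222.222ms @ 4 + 555.556ms (1)
5. 2777.778ms @ 5 + 555.556ms (1)
6. 3333.333ms @ 6 + 416.667ms (3/4)
7. 3750.0ms @ 27/4 + 416.667ms (3/4)
8. 4166.667ms @ 15/2 + 833.333ms (3/2)
9. 5000.0ms @ 9 + 833.333ms (3/2)
10. 5833.333ms @ 21/2 + 833.333ms (3/2)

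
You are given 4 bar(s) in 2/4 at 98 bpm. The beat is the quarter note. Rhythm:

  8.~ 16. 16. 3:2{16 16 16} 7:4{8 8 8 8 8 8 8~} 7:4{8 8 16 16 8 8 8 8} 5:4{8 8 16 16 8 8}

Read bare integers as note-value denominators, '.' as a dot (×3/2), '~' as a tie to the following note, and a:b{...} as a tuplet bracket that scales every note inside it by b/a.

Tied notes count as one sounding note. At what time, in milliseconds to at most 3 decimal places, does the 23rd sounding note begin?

1. 0.0ms @ 0 + 688.776ms (9/8)
2. 688.776ms @ 9/8 + 229.592ms (3/8)
3. 918.367ms @ 3/2 + 102.041ms (1/6)
4. 1020.408ms @ 5/3 + 102.041ms (1/6)
5. 1122.449ms @ 11/6 + 102.041ms (1/6)
6. 1224.49ms @ 2 + 174.927ms (2/7)
7. 1399.417ms @ 16/7 + 174.927ms (2/7)
8. 1574.344ms @ 18/7 + 174.927ms (2/7)
9. 1749.271ms @ 20/7 + 174.927ms (2/7)
10. 1924.198ms @ 22/7 + 174.927ms (2/7)
11. 2099.125ms @ 24/7 + 174.927ms (2/7)
12. 2274.052ms @ 26/7 + 349.854ms (4/7)
13. 2623.907ms @ 30/7 + 174.927ms (2/7)
14. 2798.834ms @ 32/7 + 87.464ms (1/7)
15. 2886.297ms @ 33/7 + 87.464ms (1/7)
16. 2973.761ms @ 34/7 + 174.927ms (2/7)
17. 3148.688ms @ 36/7 + 174.927ms (2/7)
18. 3323.615ms @ 38/7 + 174.927ms (2/7)
19. 3498.542ms @ 40/7 + 174.927ms (2/7)
20. 3673.469ms @ 6 + 244.898ms (2/5)
21. 3918.367ms @ 32/5 + 244.898ms (2/5)
22. 4163.265ms @ 34/5 + 122.449ms (1/5)
23. 4285.714ms @ 7 + 122.449ms (1/5)
24. 4408.163ms @ 36/5 + 244.898ms (2/5)
25. 4653.061ms @ 38/5 + 244.898ms (2/5)

note 23 onset = 7b = 4285.714ms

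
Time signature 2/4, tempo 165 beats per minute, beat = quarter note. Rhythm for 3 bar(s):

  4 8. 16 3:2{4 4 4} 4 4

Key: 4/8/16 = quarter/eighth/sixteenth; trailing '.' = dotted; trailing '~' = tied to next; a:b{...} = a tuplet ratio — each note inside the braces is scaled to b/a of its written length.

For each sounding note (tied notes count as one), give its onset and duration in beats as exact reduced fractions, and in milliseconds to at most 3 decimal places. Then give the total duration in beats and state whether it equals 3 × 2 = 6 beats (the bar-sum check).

1) 0.0ms=0b +363.636ms=1b
2) 363.636ms=1b +272.727ms=3/4b
3) 636.364ms=7/4b +90.909ms=1/4b
4) 727.273ms=2b +242.424ms=2/3b
5) 969.697ms=8/3b +242.424ms=2/3b
6) 1212.121ms=10/3b +242.424ms=2/3b
7) 1454.545ms=4b +363.636ms=1b
8) 1818.182ms=5b +363.636ms=1b
Σ=6b of 6 (165bpm 2/4) — PASS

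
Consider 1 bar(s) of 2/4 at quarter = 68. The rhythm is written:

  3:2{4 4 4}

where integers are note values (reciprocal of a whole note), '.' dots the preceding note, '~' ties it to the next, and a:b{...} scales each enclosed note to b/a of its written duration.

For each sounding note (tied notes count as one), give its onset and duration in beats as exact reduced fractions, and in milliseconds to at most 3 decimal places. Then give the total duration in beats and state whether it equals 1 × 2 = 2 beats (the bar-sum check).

1) 0.0ms=0b +588.235ms=2/3b
2) 588.235ms=2/3b +588.235ms=2/3b
3) 1176.471ms=4/3b +588.235ms=2/3b
Σ=2b of 2 (68bpm 2/4) — PASS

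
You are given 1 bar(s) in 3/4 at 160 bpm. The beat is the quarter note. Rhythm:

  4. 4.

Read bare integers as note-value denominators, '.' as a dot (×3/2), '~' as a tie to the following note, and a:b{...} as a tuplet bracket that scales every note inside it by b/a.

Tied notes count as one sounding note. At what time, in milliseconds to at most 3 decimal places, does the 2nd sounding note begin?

1. 0.0ms @ 0 + 562.5ms (3/2)
2. 562.5ms @ 3/2 + 562.5ms (3/2)

note 2 onset = 3/2b = 562.5ms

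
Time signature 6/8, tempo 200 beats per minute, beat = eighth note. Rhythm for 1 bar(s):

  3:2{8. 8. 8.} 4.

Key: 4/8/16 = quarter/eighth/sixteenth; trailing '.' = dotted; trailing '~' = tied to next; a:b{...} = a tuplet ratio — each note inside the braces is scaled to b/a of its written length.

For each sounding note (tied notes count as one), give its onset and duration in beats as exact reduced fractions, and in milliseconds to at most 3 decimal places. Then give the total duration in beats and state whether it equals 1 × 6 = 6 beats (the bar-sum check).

1) 0.0ms=0b +300.0ms=1b
2) 300.0ms=1b +300.0ms=1b
3) 600.0ms=2b +300.0ms=1b
4) 900.0ms=3b +900.0ms=3b
Σ=6b of 6 (200bpm 6/8) — PASS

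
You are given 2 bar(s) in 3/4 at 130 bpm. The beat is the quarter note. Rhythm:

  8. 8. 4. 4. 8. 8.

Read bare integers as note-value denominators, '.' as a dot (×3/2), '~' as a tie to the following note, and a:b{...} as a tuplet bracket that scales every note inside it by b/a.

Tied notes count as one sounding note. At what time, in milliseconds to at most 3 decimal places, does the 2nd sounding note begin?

1. 0.0ms @ 0 + 346.154ms (3/4)
2. 346.154ms @ 3/4 + 346.154ms (3/4)
3. 692.308ms @ 3/2 + 692.308ms (3/2)
4. 1384.615ms @ 3 + 692.308ms (3/2)
5. 2076.923ms @ 9/2 + 346.154ms (3/4)
6. 2423.077ms @ 21/4 + 346.154ms (3/4)

note 2 onset = 3/4b = 346.154ms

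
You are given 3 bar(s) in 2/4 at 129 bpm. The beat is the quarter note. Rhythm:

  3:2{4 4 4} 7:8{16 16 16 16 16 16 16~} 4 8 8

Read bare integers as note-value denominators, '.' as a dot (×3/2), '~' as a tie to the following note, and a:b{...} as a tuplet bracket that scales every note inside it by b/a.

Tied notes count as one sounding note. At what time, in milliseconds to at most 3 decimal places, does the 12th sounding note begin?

note 12 onset = 11/2b = 2558.14ms

1. 0.0ms @ 0 + 310.078ms (2/3)
2. 310.078ms @ 2/3 + 310.078ms (2/3)
3. 620.155ms @ 4/3 + 310.078ms (2/3)
4. 930.233ms @ 2 + 132.89ms (2/7)
5. 1063.123ms @ 16/7 + 132.89ms (2/7)
6. 1196.013ms @ 18/7 + 132.89ms (2/7)
7. 1328.904ms @ 20/7 + 132.89ms (2/7)
8. 1461.794ms @ 22/7 + 132.89ms (2/7)
9. 1594.684ms @ 24/7 + 132.89ms (2/7)
10. 1727.575ms @ 26/7 + 598.007ms (9/7)
11. 2325.581ms @ 5 + 232.558ms (1/2)
12. 2558.14ms @ 11/2 + 232.558ms (1/2)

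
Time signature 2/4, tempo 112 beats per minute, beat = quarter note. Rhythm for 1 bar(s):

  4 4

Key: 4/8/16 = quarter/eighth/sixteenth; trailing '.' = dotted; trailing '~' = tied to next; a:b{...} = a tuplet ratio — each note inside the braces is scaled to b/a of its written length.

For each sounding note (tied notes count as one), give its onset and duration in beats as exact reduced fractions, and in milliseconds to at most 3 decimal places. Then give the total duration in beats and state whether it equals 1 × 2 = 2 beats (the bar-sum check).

1) 0.0ms=0b +535.714ms=1b
2) 535.714ms=1b +535.714ms=1b
Σ=2b of 2 (112bpm 2/4) — PASS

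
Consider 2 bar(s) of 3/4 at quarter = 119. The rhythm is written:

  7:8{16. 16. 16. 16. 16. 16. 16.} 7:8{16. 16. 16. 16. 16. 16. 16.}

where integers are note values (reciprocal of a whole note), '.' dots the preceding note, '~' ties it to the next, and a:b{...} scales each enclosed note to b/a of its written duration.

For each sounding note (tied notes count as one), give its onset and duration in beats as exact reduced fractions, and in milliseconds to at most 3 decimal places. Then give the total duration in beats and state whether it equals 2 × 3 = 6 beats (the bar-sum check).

1) 0.0ms=0b +216.086ms=3/7b
2) 216.086ms=3/7b +216.086ms=3/7b
3) 432.173ms=6/7b +216.086ms=3/7b
4) 648.259ms=9/7b +216.086ms=3/7b
5) 864.346ms=12/7b +216.086ms=3/7b
6) 1080.432ms=15/7b +216.086ms=3/7b
7) 1296.519ms=18/7b +216.086ms=3/7b
8) 1512.605ms=3b +216.086ms=3/7b
9) 1728.691ms=24/7b +216.086ms=3/7b
10) 1944.778ms=27/7b +216.086ms=3/7b
11) 2160.864ms=30/7b +216.086ms=3/7b
12) 2376.951ms=33/7b +216.086ms=3/7b
13) 2593.037ms=36/7b +216.086ms=3/7b
14) 2809.124ms=39/7b +216.086ms=3/7b
Σ=6b of 6 (119bpm 3/4) — PASS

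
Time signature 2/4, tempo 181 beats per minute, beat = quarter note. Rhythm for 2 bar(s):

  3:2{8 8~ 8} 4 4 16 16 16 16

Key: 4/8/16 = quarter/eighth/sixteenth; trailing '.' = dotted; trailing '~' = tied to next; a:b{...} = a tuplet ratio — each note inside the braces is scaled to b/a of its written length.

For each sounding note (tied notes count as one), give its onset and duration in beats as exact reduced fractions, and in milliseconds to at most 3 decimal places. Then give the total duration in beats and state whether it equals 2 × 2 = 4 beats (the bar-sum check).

1) 0.0ms=0b +110.497ms=1/3b
2) 110.497ms=1/3b +220.994ms=2/3b
3) 331.492ms=1b +331.492ms=1b
4) 662.983ms=2b +331.492ms=1b
5) 994.475ms=3b +82.873ms=1/4b
6) 1077.348ms=13/4b +82.873ms=1/4b
7) 1160.221ms=7/2b +82.873ms=1/4b
8) 1243.094ms=15/4b +82.873ms=1/4b
Σ=4b of 4 (181bpm 2/4) — PASS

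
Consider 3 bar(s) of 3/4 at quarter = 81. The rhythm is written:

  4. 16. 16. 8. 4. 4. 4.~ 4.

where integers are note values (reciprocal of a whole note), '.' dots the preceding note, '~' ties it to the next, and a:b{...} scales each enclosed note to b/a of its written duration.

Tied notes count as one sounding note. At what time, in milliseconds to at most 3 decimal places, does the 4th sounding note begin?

1. 0.0ms @ 0 + 1111.111ms (3/2)
2. 1111.111ms @ 3/2 + 277.778ms (3/8)
3. 1388.889ms @ 15/8 + 277.778ms (3/8)
4. 1666.667ms @ 9/4 + 555.556ms (3/4)
5. 2222.222ms @ 3 + 1111.111ms (3/2)
6. 3333.333ms @ 9/2 + 1111.111ms (3/2)
7. 4444.444ms @ 6 + 2222.222ms (3)

note 4 onset = 9/4b = 1666.667ms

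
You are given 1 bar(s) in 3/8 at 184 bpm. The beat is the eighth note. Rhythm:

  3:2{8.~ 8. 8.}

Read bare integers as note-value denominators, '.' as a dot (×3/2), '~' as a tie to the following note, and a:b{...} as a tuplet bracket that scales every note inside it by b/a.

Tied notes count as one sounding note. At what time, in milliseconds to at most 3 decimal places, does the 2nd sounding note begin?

1. 0.0ms @ 0 + 652.174ms (2)
2. 652.174ms @ 2 + 326.087ms (1)

note 2 onset = 2b = 652.174ms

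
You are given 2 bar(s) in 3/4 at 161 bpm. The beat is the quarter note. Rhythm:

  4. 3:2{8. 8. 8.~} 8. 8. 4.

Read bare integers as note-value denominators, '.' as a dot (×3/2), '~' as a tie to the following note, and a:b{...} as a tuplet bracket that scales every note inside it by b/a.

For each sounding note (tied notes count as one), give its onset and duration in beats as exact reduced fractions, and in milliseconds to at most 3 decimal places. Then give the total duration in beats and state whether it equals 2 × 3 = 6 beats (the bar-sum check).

1) 0.0ms=0b +559.006ms=3/2b
2) 559.006ms=3/2b +186.335ms=1/2b
3) 745.342ms=2b +186.335ms=1/2b
4) 931.677ms=5/2b +465.839ms=5/4b
5) 1397.516ms=15/4b +279.503ms=3/4b
6) 1677.019ms=9/2b +559.006ms=3/2b
Σ=6b of 6 (161bpm 3/4) — PASS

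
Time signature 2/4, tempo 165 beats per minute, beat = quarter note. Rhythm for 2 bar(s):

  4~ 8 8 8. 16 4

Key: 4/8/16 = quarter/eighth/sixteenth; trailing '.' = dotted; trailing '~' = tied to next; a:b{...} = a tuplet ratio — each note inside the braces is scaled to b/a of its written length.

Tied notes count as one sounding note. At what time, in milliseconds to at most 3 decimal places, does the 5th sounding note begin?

note 5 onset = 3b = 1090.909ms

1. 0.0ms @ 0 + 545.455ms (3/2)
2. 545.455ms @ 3/2 + 181.818ms (1/2)
3. 727.273ms @ 2 + 272.727ms (3/4)
4. 1000.0ms @ 11/4 + 90.909ms (1/4)
5. 1090.909ms @ 3 + 363.636ms (1)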